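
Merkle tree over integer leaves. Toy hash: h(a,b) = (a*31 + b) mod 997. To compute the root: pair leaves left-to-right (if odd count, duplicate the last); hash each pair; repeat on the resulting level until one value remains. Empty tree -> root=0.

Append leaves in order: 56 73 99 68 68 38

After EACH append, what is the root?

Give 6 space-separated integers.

Answer: 56 812 424 393 61 98

Derivation:
After append 56 (leaves=[56]):
  L0: [56]
  root=56
After append 73 (leaves=[56, 73]):
  L0: [56, 73]
  L1: h(56,73)=(56*31+73)%997=812 -> [812]
  root=812
After append 99 (leaves=[56, 73, 99]):
  L0: [56, 73, 99]
  L1: h(56,73)=(56*31+73)%997=812 h(99,99)=(99*31+99)%997=177 -> [812, 177]
  L2: h(812,177)=(812*31+177)%997=424 -> [424]
  root=424
After append 68 (leaves=[56, 73, 99, 68]):
  L0: [56, 73, 99, 68]
  L1: h(56,73)=(56*31+73)%997=812 h(99,68)=(99*31+68)%997=146 -> [812, 146]
  L2: h(812,146)=(812*31+146)%997=393 -> [393]
  root=393
After append 68 (leaves=[56, 73, 99, 68, 68]):
  L0: [56, 73, 99, 68, 68]
  L1: h(56,73)=(56*31+73)%997=812 h(99,68)=(99*31+68)%997=146 h(68,68)=(68*31+68)%997=182 -> [812, 146, 182]
  L2: h(812,146)=(812*31+146)%997=393 h(182,182)=(182*31+182)%997=839 -> [393, 839]
  L3: h(393,839)=(393*31+839)%997=61 -> [61]
  root=61
After append 38 (leaves=[56, 73, 99, 68, 68, 38]):
  L0: [56, 73, 99, 68, 68, 38]
  L1: h(56,73)=(56*31+73)%997=812 h(99,68)=(99*31+68)%997=146 h(68,38)=(68*31+38)%997=152 -> [812, 146, 152]
  L2: h(812,146)=(812*31+146)%997=393 h(152,152)=(152*31+152)%997=876 -> [393, 876]
  L3: h(393,876)=(393*31+876)%997=98 -> [98]
  root=98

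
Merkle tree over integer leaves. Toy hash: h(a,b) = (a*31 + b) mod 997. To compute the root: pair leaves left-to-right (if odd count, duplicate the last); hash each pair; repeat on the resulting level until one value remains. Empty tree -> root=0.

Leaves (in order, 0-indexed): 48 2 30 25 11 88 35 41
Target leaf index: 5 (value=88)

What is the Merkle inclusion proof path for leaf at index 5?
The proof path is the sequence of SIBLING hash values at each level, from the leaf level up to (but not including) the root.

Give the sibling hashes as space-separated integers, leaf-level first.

L0 (leaves): [48, 2, 30, 25, 11, 88, 35, 41], target index=5
L1: h(48,2)=(48*31+2)%997=493 [pair 0] h(30,25)=(30*31+25)%997=955 [pair 1] h(11,88)=(11*31+88)%997=429 [pair 2] h(35,41)=(35*31+41)%997=129 [pair 3] -> [493, 955, 429, 129]
  Sibling for proof at L0: 11
L2: h(493,955)=(493*31+955)%997=286 [pair 0] h(429,129)=(429*31+129)%997=467 [pair 1] -> [286, 467]
  Sibling for proof at L1: 129
L3: h(286,467)=(286*31+467)%997=360 [pair 0] -> [360]
  Sibling for proof at L2: 286
Root: 360
Proof path (sibling hashes from leaf to root): [11, 129, 286]

Answer: 11 129 286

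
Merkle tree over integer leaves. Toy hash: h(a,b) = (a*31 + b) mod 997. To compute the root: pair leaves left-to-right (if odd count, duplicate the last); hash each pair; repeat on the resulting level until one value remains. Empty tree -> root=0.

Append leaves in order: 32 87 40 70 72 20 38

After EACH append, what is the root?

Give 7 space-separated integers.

Answer: 32 82 831 861 719 52 13

Derivation:
After append 32 (leaves=[32]):
  L0: [32]
  root=32
After append 87 (leaves=[32, 87]):
  L0: [32, 87]
  L1: h(32,87)=(32*31+87)%997=82 -> [82]
  root=82
After append 40 (leaves=[32, 87, 40]):
  L0: [32, 87, 40]
  L1: h(32,87)=(32*31+87)%997=82 h(40,40)=(40*31+40)%997=283 -> [82, 283]
  L2: h(82,283)=(82*31+283)%997=831 -> [831]
  root=831
After append 70 (leaves=[32, 87, 40, 70]):
  L0: [32, 87, 40, 70]
  L1: h(32,87)=(32*31+87)%997=82 h(40,70)=(40*31+70)%997=313 -> [82, 313]
  L2: h(82,313)=(82*31+313)%997=861 -> [861]
  root=861
After append 72 (leaves=[32, 87, 40, 70, 72]):
  L0: [32, 87, 40, 70, 72]
  L1: h(32,87)=(32*31+87)%997=82 h(40,70)=(40*31+70)%997=313 h(72,72)=(72*31+72)%997=310 -> [82, 313, 310]
  L2: h(82,313)=(82*31+313)%997=861 h(310,310)=(310*31+310)%997=947 -> [861, 947]
  L3: h(861,947)=(861*31+947)%997=719 -> [719]
  root=719
After append 20 (leaves=[32, 87, 40, 70, 72, 20]):
  L0: [32, 87, 40, 70, 72, 20]
  L1: h(32,87)=(32*31+87)%997=82 h(40,70)=(40*31+70)%997=313 h(72,20)=(72*31+20)%997=258 -> [82, 313, 258]
  L2: h(82,313)=(82*31+313)%997=861 h(258,258)=(258*31+258)%997=280 -> [861, 280]
  L3: h(861,280)=(861*31+280)%997=52 -> [52]
  root=52
After append 38 (leaves=[32, 87, 40, 70, 72, 20, 38]):
  L0: [32, 87, 40, 70, 72, 20, 38]
  L1: h(32,87)=(32*31+87)%997=82 h(40,70)=(40*31+70)%997=313 h(72,20)=(72*31+20)%997=258 h(38,38)=(38*31+38)%997=219 -> [82, 313, 258, 219]
  L2: h(82,313)=(82*31+313)%997=861 h(258,219)=(258*31+219)%997=241 -> [861, 241]
  L3: h(861,241)=(861*31+241)%997=13 -> [13]
  root=13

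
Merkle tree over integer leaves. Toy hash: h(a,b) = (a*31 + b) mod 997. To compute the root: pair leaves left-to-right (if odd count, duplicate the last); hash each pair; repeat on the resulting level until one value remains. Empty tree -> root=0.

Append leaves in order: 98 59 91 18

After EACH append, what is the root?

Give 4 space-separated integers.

After append 98 (leaves=[98]):
  L0: [98]
  root=98
After append 59 (leaves=[98, 59]):
  L0: [98, 59]
  L1: h(98,59)=(98*31+59)%997=106 -> [106]
  root=106
After append 91 (leaves=[98, 59, 91]):
  L0: [98, 59, 91]
  L1: h(98,59)=(98*31+59)%997=106 h(91,91)=(91*31+91)%997=918 -> [106, 918]
  L2: h(106,918)=(106*31+918)%997=216 -> [216]
  root=216
After append 18 (leaves=[98, 59, 91, 18]):
  L0: [98, 59, 91, 18]
  L1: h(98,59)=(98*31+59)%997=106 h(91,18)=(91*31+18)%997=845 -> [106, 845]
  L2: h(106,845)=(106*31+845)%997=143 -> [143]
  root=143

Answer: 98 106 216 143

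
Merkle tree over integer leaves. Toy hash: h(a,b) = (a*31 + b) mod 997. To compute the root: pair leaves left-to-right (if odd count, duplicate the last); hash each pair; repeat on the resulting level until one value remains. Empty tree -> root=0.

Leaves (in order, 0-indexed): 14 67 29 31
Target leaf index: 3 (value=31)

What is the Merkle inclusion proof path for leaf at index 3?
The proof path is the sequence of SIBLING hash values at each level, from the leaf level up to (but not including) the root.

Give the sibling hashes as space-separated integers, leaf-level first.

L0 (leaves): [14, 67, 29, 31], target index=3
L1: h(14,67)=(14*31+67)%997=501 [pair 0] h(29,31)=(29*31+31)%997=930 [pair 1] -> [501, 930]
  Sibling for proof at L0: 29
L2: h(501,930)=(501*31+930)%997=509 [pair 0] -> [509]
  Sibling for proof at L1: 501
Root: 509
Proof path (sibling hashes from leaf to root): [29, 501]

Answer: 29 501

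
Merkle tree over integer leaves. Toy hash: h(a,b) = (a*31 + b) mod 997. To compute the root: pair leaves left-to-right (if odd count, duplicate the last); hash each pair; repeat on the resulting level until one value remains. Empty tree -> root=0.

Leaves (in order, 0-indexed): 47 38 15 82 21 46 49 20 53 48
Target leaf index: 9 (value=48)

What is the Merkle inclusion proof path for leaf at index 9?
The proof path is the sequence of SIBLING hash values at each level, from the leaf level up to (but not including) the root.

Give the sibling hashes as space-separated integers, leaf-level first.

L0 (leaves): [47, 38, 15, 82, 21, 46, 49, 20, 53, 48], target index=9
L1: h(47,38)=(47*31+38)%997=498 [pair 0] h(15,82)=(15*31+82)%997=547 [pair 1] h(21,46)=(21*31+46)%997=697 [pair 2] h(49,20)=(49*31+20)%997=542 [pair 3] h(53,48)=(53*31+48)%997=694 [pair 4] -> [498, 547, 697, 542, 694]
  Sibling for proof at L0: 53
L2: h(498,547)=(498*31+547)%997=33 [pair 0] h(697,542)=(697*31+542)%997=215 [pair 1] h(694,694)=(694*31+694)%997=274 [pair 2] -> [33, 215, 274]
  Sibling for proof at L1: 694
L3: h(33,215)=(33*31+215)%997=241 [pair 0] h(274,274)=(274*31+274)%997=792 [pair 1] -> [241, 792]
  Sibling for proof at L2: 274
L4: h(241,792)=(241*31+792)%997=287 [pair 0] -> [287]
  Sibling for proof at L3: 241
Root: 287
Proof path (sibling hashes from leaf to root): [53, 694, 274, 241]

Answer: 53 694 274 241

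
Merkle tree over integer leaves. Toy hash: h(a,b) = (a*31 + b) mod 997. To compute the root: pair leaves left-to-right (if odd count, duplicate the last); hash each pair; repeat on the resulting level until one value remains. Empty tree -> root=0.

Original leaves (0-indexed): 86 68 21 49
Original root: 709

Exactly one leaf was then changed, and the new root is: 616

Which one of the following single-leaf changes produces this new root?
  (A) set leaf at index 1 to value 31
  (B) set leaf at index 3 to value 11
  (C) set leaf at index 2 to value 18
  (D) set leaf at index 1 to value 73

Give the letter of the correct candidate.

Original leaves: [86, 68, 21, 49]
Target new root: 616
Try each candidate change and compute the resulting root:
Candidate A: set leaf[1] = 31 -> leaves = [86, 31, 21, 49]
  L0: [86, 31, 21, 49]
  L1: h(86,31)=(86*31+31)%997=703 h(21,49)=(21*31+49)%997=700 -> [703, 700]
  L2: h(703,700)=(703*31+700)%997=559 -> [559]
  root = 559 != target 616
Candidate B: set leaf[3] = 11 -> leaves = [86, 68, 21, 11]
  L0: [86, 68, 21, 11]
  L1: h(86,68)=(86*31+68)%997=740 h(21,11)=(21*31+11)%997=662 -> [740, 662]
  L2: h(740,662)=(740*31+662)%997=671 -> [671]
  root = 671 != target 616
Candidate C: set leaf[2] = 18 -> leaves = [86, 68, 18, 49]
  L0: [86, 68, 18, 49]
  L1: h(86,68)=(86*31+68)%997=740 h(18,49)=(18*31+49)%997=607 -> [740, 607]
  L2: h(740,607)=(740*31+607)%997=616 -> [616]
  root = 616 == target 616  ** MATCH **
Candidate D: set leaf[1] = 73 -> leaves = [86, 73, 21, 49]
  L0: [86, 73, 21, 49]
  L1: h(86,73)=(86*31+73)%997=745 h(21,49)=(21*31+49)%997=700 -> [745, 700]
  L2: h(745,700)=(745*31+700)%997=864 -> [864]
  root = 864 != target 616
Candidate C produces the target root.

Answer: C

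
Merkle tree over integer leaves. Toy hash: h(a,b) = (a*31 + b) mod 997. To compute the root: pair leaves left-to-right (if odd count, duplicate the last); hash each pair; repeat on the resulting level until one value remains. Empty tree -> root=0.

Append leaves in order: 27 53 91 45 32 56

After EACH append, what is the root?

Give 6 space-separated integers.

Answer: 27 890 592 546 841 612

Derivation:
After append 27 (leaves=[27]):
  L0: [27]
  root=27
After append 53 (leaves=[27, 53]):
  L0: [27, 53]
  L1: h(27,53)=(27*31+53)%997=890 -> [890]
  root=890
After append 91 (leaves=[27, 53, 91]):
  L0: [27, 53, 91]
  L1: h(27,53)=(27*31+53)%997=890 h(91,91)=(91*31+91)%997=918 -> [890, 918]
  L2: h(890,918)=(890*31+918)%997=592 -> [592]
  root=592
After append 45 (leaves=[27, 53, 91, 45]):
  L0: [27, 53, 91, 45]
  L1: h(27,53)=(27*31+53)%997=890 h(91,45)=(91*31+45)%997=872 -> [890, 872]
  L2: h(890,872)=(890*31+872)%997=546 -> [546]
  root=546
After append 32 (leaves=[27, 53, 91, 45, 32]):
  L0: [27, 53, 91, 45, 32]
  L1: h(27,53)=(27*31+53)%997=890 h(91,45)=(91*31+45)%997=872 h(32,32)=(32*31+32)%997=27 -> [890, 872, 27]
  L2: h(890,872)=(890*31+872)%997=546 h(27,27)=(27*31+27)%997=864 -> [546, 864]
  L3: h(546,864)=(546*31+864)%997=841 -> [841]
  root=841
After append 56 (leaves=[27, 53, 91, 45, 32, 56]):
  L0: [27, 53, 91, 45, 32, 56]
  L1: h(27,53)=(27*31+53)%997=890 h(91,45)=(91*31+45)%997=872 h(32,56)=(32*31+56)%997=51 -> [890, 872, 51]
  L2: h(890,872)=(890*31+872)%997=546 h(51,51)=(51*31+51)%997=635 -> [546, 635]
  L3: h(546,635)=(546*31+635)%997=612 -> [612]
  root=612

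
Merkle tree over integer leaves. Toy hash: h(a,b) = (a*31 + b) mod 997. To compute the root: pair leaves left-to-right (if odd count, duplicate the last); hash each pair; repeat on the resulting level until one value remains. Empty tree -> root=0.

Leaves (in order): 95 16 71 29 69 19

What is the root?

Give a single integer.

Answer: 683

Derivation:
L0: [95, 16, 71, 29, 69, 19]
L1: h(95,16)=(95*31+16)%997=967 h(71,29)=(71*31+29)%997=236 h(69,19)=(69*31+19)%997=164 -> [967, 236, 164]
L2: h(967,236)=(967*31+236)%997=303 h(164,164)=(164*31+164)%997=263 -> [303, 263]
L3: h(303,263)=(303*31+263)%997=683 -> [683]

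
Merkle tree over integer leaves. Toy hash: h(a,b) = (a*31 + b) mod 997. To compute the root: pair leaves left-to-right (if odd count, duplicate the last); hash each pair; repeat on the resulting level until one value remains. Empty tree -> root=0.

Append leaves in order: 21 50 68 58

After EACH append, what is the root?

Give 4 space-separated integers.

After append 21 (leaves=[21]):
  L0: [21]
  root=21
After append 50 (leaves=[21, 50]):
  L0: [21, 50]
  L1: h(21,50)=(21*31+50)%997=701 -> [701]
  root=701
After append 68 (leaves=[21, 50, 68]):
  L0: [21, 50, 68]
  L1: h(21,50)=(21*31+50)%997=701 h(68,68)=(68*31+68)%997=182 -> [701, 182]
  L2: h(701,182)=(701*31+182)%997=976 -> [976]
  root=976
After append 58 (leaves=[21, 50, 68, 58]):
  L0: [21, 50, 68, 58]
  L1: h(21,50)=(21*31+50)%997=701 h(68,58)=(68*31+58)%997=172 -> [701, 172]
  L2: h(701,172)=(701*31+172)%997=966 -> [966]
  root=966

Answer: 21 701 976 966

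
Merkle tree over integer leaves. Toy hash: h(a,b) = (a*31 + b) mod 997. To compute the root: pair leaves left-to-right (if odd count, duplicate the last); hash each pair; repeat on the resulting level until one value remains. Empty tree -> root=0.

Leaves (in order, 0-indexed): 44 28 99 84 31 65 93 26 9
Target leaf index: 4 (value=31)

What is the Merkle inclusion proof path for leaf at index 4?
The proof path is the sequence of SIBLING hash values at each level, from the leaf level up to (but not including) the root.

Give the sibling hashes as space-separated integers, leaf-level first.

L0 (leaves): [44, 28, 99, 84, 31, 65, 93, 26, 9], target index=4
L1: h(44,28)=(44*31+28)%997=395 [pair 0] h(99,84)=(99*31+84)%997=162 [pair 1] h(31,65)=(31*31+65)%997=29 [pair 2] h(93,26)=(93*31+26)%997=915 [pair 3] h(9,9)=(9*31+9)%997=288 [pair 4] -> [395, 162, 29, 915, 288]
  Sibling for proof at L0: 65
L2: h(395,162)=(395*31+162)%997=443 [pair 0] h(29,915)=(29*31+915)%997=817 [pair 1] h(288,288)=(288*31+288)%997=243 [pair 2] -> [443, 817, 243]
  Sibling for proof at L1: 915
L3: h(443,817)=(443*31+817)%997=592 [pair 0] h(243,243)=(243*31+243)%997=797 [pair 1] -> [592, 797]
  Sibling for proof at L2: 443
L4: h(592,797)=(592*31+797)%997=206 [pair 0] -> [206]
  Sibling for proof at L3: 797
Root: 206
Proof path (sibling hashes from leaf to root): [65, 915, 443, 797]

Answer: 65 915 443 797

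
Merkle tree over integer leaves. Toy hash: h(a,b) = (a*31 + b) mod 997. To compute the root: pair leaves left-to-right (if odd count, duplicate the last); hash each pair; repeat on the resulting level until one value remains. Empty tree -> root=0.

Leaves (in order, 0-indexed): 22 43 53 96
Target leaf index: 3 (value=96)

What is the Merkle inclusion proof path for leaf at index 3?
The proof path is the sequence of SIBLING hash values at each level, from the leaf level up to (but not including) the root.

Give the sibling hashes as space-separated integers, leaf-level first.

L0 (leaves): [22, 43, 53, 96], target index=3
L1: h(22,43)=(22*31+43)%997=725 [pair 0] h(53,96)=(53*31+96)%997=742 [pair 1] -> [725, 742]
  Sibling for proof at L0: 53
L2: h(725,742)=(725*31+742)%997=286 [pair 0] -> [286]
  Sibling for proof at L1: 725
Root: 286
Proof path (sibling hashes from leaf to root): [53, 725]

Answer: 53 725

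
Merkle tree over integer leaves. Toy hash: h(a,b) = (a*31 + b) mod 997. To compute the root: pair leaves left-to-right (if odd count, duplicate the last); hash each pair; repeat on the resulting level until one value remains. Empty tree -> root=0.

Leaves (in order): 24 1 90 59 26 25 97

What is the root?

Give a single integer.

L0: [24, 1, 90, 59, 26, 25, 97]
L1: h(24,1)=(24*31+1)%997=745 h(90,59)=(90*31+59)%997=855 h(26,25)=(26*31+25)%997=831 h(97,97)=(97*31+97)%997=113 -> [745, 855, 831, 113]
L2: h(745,855)=(745*31+855)%997=22 h(831,113)=(831*31+113)%997=949 -> [22, 949]
L3: h(22,949)=(22*31+949)%997=634 -> [634]

Answer: 634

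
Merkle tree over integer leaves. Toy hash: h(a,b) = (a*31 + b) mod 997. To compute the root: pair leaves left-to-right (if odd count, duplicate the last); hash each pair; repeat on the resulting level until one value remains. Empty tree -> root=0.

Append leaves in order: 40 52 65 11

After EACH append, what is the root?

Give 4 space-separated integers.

Answer: 40 295 258 204

Derivation:
After append 40 (leaves=[40]):
  L0: [40]
  root=40
After append 52 (leaves=[40, 52]):
  L0: [40, 52]
  L1: h(40,52)=(40*31+52)%997=295 -> [295]
  root=295
After append 65 (leaves=[40, 52, 65]):
  L0: [40, 52, 65]
  L1: h(40,52)=(40*31+52)%997=295 h(65,65)=(65*31+65)%997=86 -> [295, 86]
  L2: h(295,86)=(295*31+86)%997=258 -> [258]
  root=258
After append 11 (leaves=[40, 52, 65, 11]):
  L0: [40, 52, 65, 11]
  L1: h(40,52)=(40*31+52)%997=295 h(65,11)=(65*31+11)%997=32 -> [295, 32]
  L2: h(295,32)=(295*31+32)%997=204 -> [204]
  root=204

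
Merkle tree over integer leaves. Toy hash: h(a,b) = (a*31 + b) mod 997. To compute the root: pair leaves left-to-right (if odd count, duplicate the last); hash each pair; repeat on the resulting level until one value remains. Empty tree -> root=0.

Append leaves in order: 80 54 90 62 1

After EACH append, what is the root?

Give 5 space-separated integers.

Answer: 80 540 677 649 206

Derivation:
After append 80 (leaves=[80]):
  L0: [80]
  root=80
After append 54 (leaves=[80, 54]):
  L0: [80, 54]
  L1: h(80,54)=(80*31+54)%997=540 -> [540]
  root=540
After append 90 (leaves=[80, 54, 90]):
  L0: [80, 54, 90]
  L1: h(80,54)=(80*31+54)%997=540 h(90,90)=(90*31+90)%997=886 -> [540, 886]
  L2: h(540,886)=(540*31+886)%997=677 -> [677]
  root=677
After append 62 (leaves=[80, 54, 90, 62]):
  L0: [80, 54, 90, 62]
  L1: h(80,54)=(80*31+54)%997=540 h(90,62)=(90*31+62)%997=858 -> [540, 858]
  L2: h(540,858)=(540*31+858)%997=649 -> [649]
  root=649
After append 1 (leaves=[80, 54, 90, 62, 1]):
  L0: [80, 54, 90, 62, 1]
  L1: h(80,54)=(80*31+54)%997=540 h(90,62)=(90*31+62)%997=858 h(1,1)=(1*31+1)%997=32 -> [540, 858, 32]
  L2: h(540,858)=(540*31+858)%997=649 h(32,32)=(32*31+32)%997=27 -> [649, 27]
  L3: h(649,27)=(649*31+27)%997=206 -> [206]
  root=206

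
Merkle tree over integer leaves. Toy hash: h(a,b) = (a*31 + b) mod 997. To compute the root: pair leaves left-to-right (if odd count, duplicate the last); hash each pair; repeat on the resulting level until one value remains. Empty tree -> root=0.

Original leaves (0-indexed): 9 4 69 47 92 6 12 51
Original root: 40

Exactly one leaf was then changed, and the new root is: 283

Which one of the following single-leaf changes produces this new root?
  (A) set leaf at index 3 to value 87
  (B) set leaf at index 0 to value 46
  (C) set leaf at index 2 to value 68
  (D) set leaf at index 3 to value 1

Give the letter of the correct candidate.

Answer: A

Derivation:
Original leaves: [9, 4, 69, 47, 92, 6, 12, 51]
Target new root: 283
Try each candidate change and compute the resulting root:
Candidate A: set leaf[3] = 87 -> leaves = [9, 4, 69, 87, 92, 6, 12, 51]
  L0: [9, 4, 69, 87, 92, 6, 12, 51]
  L1: h(9,4)=(9*31+4)%997=283 h(69,87)=(69*31+87)%997=232 h(92,6)=(92*31+6)%997=864 h(12,51)=(12*31+51)%997=423 -> [283, 232, 864, 423]
  L2: h(283,232)=(283*31+232)%997=32 h(864,423)=(864*31+423)%997=288 -> [32, 288]
  L3: h(32,288)=(32*31+288)%997=283 -> [283]
  root = 283 == target 283  ** MATCH **
Candidate B: set leaf[0] = 46 -> leaves = [46, 4, 69, 47, 92, 6, 12, 51]
  L0: [46, 4, 69, 47, 92, 6, 12, 51]
  L1: h(46,4)=(46*31+4)%997=433 h(69,47)=(69*31+47)%997=192 h(92,6)=(92*31+6)%997=864 h(12,51)=(12*31+51)%997=423 -> [433, 192, 864, 423]
  L2: h(433,192)=(433*31+192)%997=654 h(864,423)=(864*31+423)%997=288 -> [654, 288]
  L3: h(654,288)=(654*31+288)%997=622 -> [622]
  root = 622 != target 283
Candidate C: set leaf[2] = 68 -> leaves = [9, 4, 68, 47, 92, 6, 12, 51]
  L0: [9, 4, 68, 47, 92, 6, 12, 51]
  L1: h(9,4)=(9*31+4)%997=283 h(68,47)=(68*31+47)%997=161 h(92,6)=(92*31+6)%997=864 h(12,51)=(12*31+51)%997=423 -> [283, 161, 864, 423]
  L2: h(283,161)=(283*31+161)%997=958 h(864,423)=(864*31+423)%997=288 -> [958, 288]
  L3: h(958,288)=(958*31+288)%997=76 -> [76]
  root = 76 != target 283
Candidate D: set leaf[3] = 1 -> leaves = [9, 4, 69, 1, 92, 6, 12, 51]
  L0: [9, 4, 69, 1, 92, 6, 12, 51]
  L1: h(9,4)=(9*31+4)%997=283 h(69,1)=(69*31+1)%997=146 h(92,6)=(92*31+6)%997=864 h(12,51)=(12*31+51)%997=423 -> [283, 146, 864, 423]
  L2: h(283,146)=(283*31+146)%997=943 h(864,423)=(864*31+423)%997=288 -> [943, 288]
  L3: h(943,288)=(943*31+288)%997=608 -> [608]
  root = 608 != target 283
Candidate A produces the target root.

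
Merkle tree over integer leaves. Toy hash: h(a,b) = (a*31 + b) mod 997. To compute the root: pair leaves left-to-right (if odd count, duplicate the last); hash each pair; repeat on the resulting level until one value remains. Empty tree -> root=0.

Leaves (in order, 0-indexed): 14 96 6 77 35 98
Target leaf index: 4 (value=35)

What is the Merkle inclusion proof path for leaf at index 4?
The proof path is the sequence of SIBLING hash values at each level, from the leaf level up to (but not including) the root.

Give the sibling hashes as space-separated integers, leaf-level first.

Answer: 98 186 741

Derivation:
L0 (leaves): [14, 96, 6, 77, 35, 98], target index=4
L1: h(14,96)=(14*31+96)%997=530 [pair 0] h(6,77)=(6*31+77)%997=263 [pair 1] h(35,98)=(35*31+98)%997=186 [pair 2] -> [530, 263, 186]
  Sibling for proof at L0: 98
L2: h(530,263)=(530*31+263)%997=741 [pair 0] h(186,186)=(186*31+186)%997=967 [pair 1] -> [741, 967]
  Sibling for proof at L1: 186
L3: h(741,967)=(741*31+967)%997=10 [pair 0] -> [10]
  Sibling for proof at L2: 741
Root: 10
Proof path (sibling hashes from leaf to root): [98, 186, 741]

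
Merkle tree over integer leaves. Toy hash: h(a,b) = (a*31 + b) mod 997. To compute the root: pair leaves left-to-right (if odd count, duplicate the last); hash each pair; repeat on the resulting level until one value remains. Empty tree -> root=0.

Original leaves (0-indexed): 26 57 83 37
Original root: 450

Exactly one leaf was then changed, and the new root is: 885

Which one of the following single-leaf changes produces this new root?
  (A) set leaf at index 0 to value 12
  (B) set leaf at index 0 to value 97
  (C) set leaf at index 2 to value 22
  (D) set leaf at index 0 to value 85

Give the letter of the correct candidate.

Original leaves: [26, 57, 83, 37]
Target new root: 885
Try each candidate change and compute the resulting root:
Candidate A: set leaf[0] = 12 -> leaves = [12, 57, 83, 37]
  L0: [12, 57, 83, 37]
  L1: h(12,57)=(12*31+57)%997=429 h(83,37)=(83*31+37)%997=616 -> [429, 616]
  L2: h(429,616)=(429*31+616)%997=954 -> [954]
  root = 954 != target 885
Candidate B: set leaf[0] = 97 -> leaves = [97, 57, 83, 37]
  L0: [97, 57, 83, 37]
  L1: h(97,57)=(97*31+57)%997=73 h(83,37)=(83*31+37)%997=616 -> [73, 616]
  L2: h(73,616)=(73*31+616)%997=885 -> [885]
  root = 885 == target 885  ** MATCH **
Candidate C: set leaf[2] = 22 -> leaves = [26, 57, 22, 37]
  L0: [26, 57, 22, 37]
  L1: h(26,57)=(26*31+57)%997=863 h(22,37)=(22*31+37)%997=719 -> [863, 719]
  L2: h(863,719)=(863*31+719)%997=553 -> [553]
  root = 553 != target 885
Candidate D: set leaf[0] = 85 -> leaves = [85, 57, 83, 37]
  L0: [85, 57, 83, 37]
  L1: h(85,57)=(85*31+57)%997=698 h(83,37)=(83*31+37)%997=616 -> [698, 616]
  L2: h(698,616)=(698*31+616)%997=320 -> [320]
  root = 320 != target 885
Candidate B produces the target root.

Answer: B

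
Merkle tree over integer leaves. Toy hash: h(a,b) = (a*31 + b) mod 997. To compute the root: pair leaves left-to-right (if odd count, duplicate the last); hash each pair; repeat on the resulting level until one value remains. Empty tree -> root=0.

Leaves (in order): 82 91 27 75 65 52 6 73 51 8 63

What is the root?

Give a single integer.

Answer: 951

Derivation:
L0: [82, 91, 27, 75, 65, 52, 6, 73, 51, 8, 63]
L1: h(82,91)=(82*31+91)%997=639 h(27,75)=(27*31+75)%997=912 h(65,52)=(65*31+52)%997=73 h(6,73)=(6*31+73)%997=259 h(51,8)=(51*31+8)%997=592 h(63,63)=(63*31+63)%997=22 -> [639, 912, 73, 259, 592, 22]
L2: h(639,912)=(639*31+912)%997=781 h(73,259)=(73*31+259)%997=528 h(592,22)=(592*31+22)%997=428 -> [781, 528, 428]
L3: h(781,528)=(781*31+528)%997=811 h(428,428)=(428*31+428)%997=735 -> [811, 735]
L4: h(811,735)=(811*31+735)%997=951 -> [951]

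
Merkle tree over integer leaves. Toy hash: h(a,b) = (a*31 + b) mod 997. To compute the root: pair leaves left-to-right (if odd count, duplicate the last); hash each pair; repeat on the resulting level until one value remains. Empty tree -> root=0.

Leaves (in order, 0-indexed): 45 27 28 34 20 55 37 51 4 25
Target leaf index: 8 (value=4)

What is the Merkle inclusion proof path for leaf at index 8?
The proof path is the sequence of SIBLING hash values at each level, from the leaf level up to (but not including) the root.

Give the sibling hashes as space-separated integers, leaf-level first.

L0 (leaves): [45, 27, 28, 34, 20, 55, 37, 51, 4, 25], target index=8
L1: h(45,27)=(45*31+27)%997=425 [pair 0] h(28,34)=(28*31+34)%997=902 [pair 1] h(20,55)=(20*31+55)%997=675 [pair 2] h(37,51)=(37*31+51)%997=201 [pair 3] h(4,25)=(4*31+25)%997=149 [pair 4] -> [425, 902, 675, 201, 149]
  Sibling for proof at L0: 25
L2: h(425,902)=(425*31+902)%997=119 [pair 0] h(675,201)=(675*31+201)%997=189 [pair 1] h(149,149)=(149*31+149)%997=780 [pair 2] -> [119, 189, 780]
  Sibling for proof at L1: 149
L3: h(119,189)=(119*31+189)%997=887 [pair 0] h(780,780)=(780*31+780)%997=35 [pair 1] -> [887, 35]
  Sibling for proof at L2: 780
L4: h(887,35)=(887*31+35)%997=613 [pair 0] -> [613]
  Sibling for proof at L3: 887
Root: 613
Proof path (sibling hashes from leaf to root): [25, 149, 780, 887]

Answer: 25 149 780 887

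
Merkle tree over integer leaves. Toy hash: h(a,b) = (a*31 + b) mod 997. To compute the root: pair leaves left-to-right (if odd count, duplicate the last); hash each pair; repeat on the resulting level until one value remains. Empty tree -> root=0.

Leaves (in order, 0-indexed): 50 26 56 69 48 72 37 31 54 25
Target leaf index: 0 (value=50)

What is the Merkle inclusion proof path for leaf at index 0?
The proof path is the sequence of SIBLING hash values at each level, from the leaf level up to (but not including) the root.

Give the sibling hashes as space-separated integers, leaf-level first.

L0 (leaves): [50, 26, 56, 69, 48, 72, 37, 31, 54, 25], target index=0
L1: h(50,26)=(50*31+26)%997=579 [pair 0] h(56,69)=(56*31+69)%997=808 [pair 1] h(48,72)=(48*31+72)%997=563 [pair 2] h(37,31)=(37*31+31)%997=181 [pair 3] h(54,25)=(54*31+25)%997=702 [pair 4] -> [579, 808, 563, 181, 702]
  Sibling for proof at L0: 26
L2: h(579,808)=(579*31+808)%997=811 [pair 0] h(563,181)=(563*31+181)%997=685 [pair 1] h(702,702)=(702*31+702)%997=530 [pair 2] -> [811, 685, 530]
  Sibling for proof at L1: 808
L3: h(811,685)=(811*31+685)%997=901 [pair 0] h(530,530)=(530*31+530)%997=11 [pair 1] -> [901, 11]
  Sibling for proof at L2: 685
L4: h(901,11)=(901*31+11)%997=26 [pair 0] -> [26]
  Sibling for proof at L3: 11
Root: 26
Proof path (sibling hashes from leaf to root): [26, 808, 685, 11]

Answer: 26 808 685 11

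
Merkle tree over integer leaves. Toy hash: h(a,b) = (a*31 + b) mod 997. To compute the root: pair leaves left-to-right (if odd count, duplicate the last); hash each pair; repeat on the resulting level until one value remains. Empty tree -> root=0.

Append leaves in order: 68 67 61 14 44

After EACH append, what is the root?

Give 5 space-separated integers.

Answer: 68 181 584 537 886

Derivation:
After append 68 (leaves=[68]):
  L0: [68]
  root=68
After append 67 (leaves=[68, 67]):
  L0: [68, 67]
  L1: h(68,67)=(68*31+67)%997=181 -> [181]
  root=181
After append 61 (leaves=[68, 67, 61]):
  L0: [68, 67, 61]
  L1: h(68,67)=(68*31+67)%997=181 h(61,61)=(61*31+61)%997=955 -> [181, 955]
  L2: h(181,955)=(181*31+955)%997=584 -> [584]
  root=584
After append 14 (leaves=[68, 67, 61, 14]):
  L0: [68, 67, 61, 14]
  L1: h(68,67)=(68*31+67)%997=181 h(61,14)=(61*31+14)%997=908 -> [181, 908]
  L2: h(181,908)=(181*31+908)%997=537 -> [537]
  root=537
After append 44 (leaves=[68, 67, 61, 14, 44]):
  L0: [68, 67, 61, 14, 44]
  L1: h(68,67)=(68*31+67)%997=181 h(61,14)=(61*31+14)%997=908 h(44,44)=(44*31+44)%997=411 -> [181, 908, 411]
  L2: h(181,908)=(181*31+908)%997=537 h(411,411)=(411*31+411)%997=191 -> [537, 191]
  L3: h(537,191)=(537*31+191)%997=886 -> [886]
  root=886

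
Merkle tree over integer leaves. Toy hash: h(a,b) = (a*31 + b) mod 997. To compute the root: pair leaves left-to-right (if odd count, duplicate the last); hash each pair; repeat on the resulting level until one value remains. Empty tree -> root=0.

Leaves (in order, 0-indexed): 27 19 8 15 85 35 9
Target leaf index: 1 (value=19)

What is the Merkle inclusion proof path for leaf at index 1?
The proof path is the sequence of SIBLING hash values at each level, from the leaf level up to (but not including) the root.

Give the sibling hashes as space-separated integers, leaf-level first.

Answer: 27 263 307

Derivation:
L0 (leaves): [27, 19, 8, 15, 85, 35, 9], target index=1
L1: h(27,19)=(27*31+19)%997=856 [pair 0] h(8,15)=(8*31+15)%997=263 [pair 1] h(85,35)=(85*31+35)%997=676 [pair 2] h(9,9)=(9*31+9)%997=288 [pair 3] -> [856, 263, 676, 288]
  Sibling for proof at L0: 27
L2: h(856,263)=(856*31+263)%997=877 [pair 0] h(676,288)=(676*31+288)%997=307 [pair 1] -> [877, 307]
  Sibling for proof at L1: 263
L3: h(877,307)=(877*31+307)%997=575 [pair 0] -> [575]
  Sibling for proof at L2: 307
Root: 575
Proof path (sibling hashes from leaf to root): [27, 263, 307]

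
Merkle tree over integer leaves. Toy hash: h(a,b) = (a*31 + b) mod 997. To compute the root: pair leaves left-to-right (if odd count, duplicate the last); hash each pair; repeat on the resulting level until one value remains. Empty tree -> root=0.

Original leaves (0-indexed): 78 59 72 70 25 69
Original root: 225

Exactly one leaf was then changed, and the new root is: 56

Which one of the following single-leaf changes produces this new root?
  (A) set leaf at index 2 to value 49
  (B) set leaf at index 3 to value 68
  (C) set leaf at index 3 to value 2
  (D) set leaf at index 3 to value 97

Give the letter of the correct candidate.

Answer: A

Derivation:
Original leaves: [78, 59, 72, 70, 25, 69]
Target new root: 56
Try each candidate change and compute the resulting root:
Candidate A: set leaf[2] = 49 -> leaves = [78, 59, 49, 70, 25, 69]
  L0: [78, 59, 49, 70, 25, 69]
  L1: h(78,59)=(78*31+59)%997=483 h(49,70)=(49*31+70)%997=592 h(25,69)=(25*31+69)%997=844 -> [483, 592, 844]
  L2: h(483,592)=(483*31+592)%997=610 h(844,844)=(844*31+844)%997=89 -> [610, 89]
  L3: h(610,89)=(610*31+89)%997=56 -> [56]
  root = 56 == target 56  ** MATCH **
Candidate B: set leaf[3] = 68 -> leaves = [78, 59, 72, 68, 25, 69]
  L0: [78, 59, 72, 68, 25, 69]
  L1: h(78,59)=(78*31+59)%997=483 h(72,68)=(72*31+68)%997=306 h(25,69)=(25*31+69)%997=844 -> [483, 306, 844]
  L2: h(483,306)=(483*31+306)%997=324 h(844,844)=(844*31+844)%997=89 -> [324, 89]
  L3: h(324,89)=(324*31+89)%997=163 -> [163]
  root = 163 != target 56
Candidate C: set leaf[3] = 2 -> leaves = [78, 59, 72, 2, 25, 69]
  L0: [78, 59, 72, 2, 25, 69]
  L1: h(78,59)=(78*31+59)%997=483 h(72,2)=(72*31+2)%997=240 h(25,69)=(25*31+69)%997=844 -> [483, 240, 844]
  L2: h(483,240)=(483*31+240)%997=258 h(844,844)=(844*31+844)%997=89 -> [258, 89]
  L3: h(258,89)=(258*31+89)%997=111 -> [111]
  root = 111 != target 56
Candidate D: set leaf[3] = 97 -> leaves = [78, 59, 72, 97, 25, 69]
  L0: [78, 59, 72, 97, 25, 69]
  L1: h(78,59)=(78*31+59)%997=483 h(72,97)=(72*31+97)%997=335 h(25,69)=(25*31+69)%997=844 -> [483, 335, 844]
  L2: h(483,335)=(483*31+335)%997=353 h(844,844)=(844*31+844)%997=89 -> [353, 89]
  L3: h(353,89)=(353*31+89)%997=65 -> [65]
  root = 65 != target 56
Candidate A produces the target root.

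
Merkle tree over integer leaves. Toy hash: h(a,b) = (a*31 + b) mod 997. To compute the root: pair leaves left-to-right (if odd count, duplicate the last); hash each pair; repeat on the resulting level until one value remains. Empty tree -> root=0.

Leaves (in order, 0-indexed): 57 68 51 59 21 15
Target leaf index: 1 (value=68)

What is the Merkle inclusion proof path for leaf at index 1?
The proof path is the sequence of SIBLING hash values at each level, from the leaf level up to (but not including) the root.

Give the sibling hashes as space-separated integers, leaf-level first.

Answer: 57 643 375

Derivation:
L0 (leaves): [57, 68, 51, 59, 21, 15], target index=1
L1: h(57,68)=(57*31+68)%997=838 [pair 0] h(51,59)=(51*31+59)%997=643 [pair 1] h(21,15)=(21*31+15)%997=666 [pair 2] -> [838, 643, 666]
  Sibling for proof at L0: 57
L2: h(838,643)=(838*31+643)%997=699 [pair 0] h(666,666)=(666*31+666)%997=375 [pair 1] -> [699, 375]
  Sibling for proof at L1: 643
L3: h(699,375)=(699*31+375)%997=110 [pair 0] -> [110]
  Sibling for proof at L2: 375
Root: 110
Proof path (sibling hashes from leaf to root): [57, 643, 375]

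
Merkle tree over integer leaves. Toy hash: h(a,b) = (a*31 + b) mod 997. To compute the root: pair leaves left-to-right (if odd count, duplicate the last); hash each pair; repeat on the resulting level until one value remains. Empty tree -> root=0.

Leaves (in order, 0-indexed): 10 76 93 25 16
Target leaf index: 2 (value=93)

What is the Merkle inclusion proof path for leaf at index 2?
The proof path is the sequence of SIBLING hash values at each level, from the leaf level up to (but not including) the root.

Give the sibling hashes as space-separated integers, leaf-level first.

Answer: 25 386 432

Derivation:
L0 (leaves): [10, 76, 93, 25, 16], target index=2
L1: h(10,76)=(10*31+76)%997=386 [pair 0] h(93,25)=(93*31+25)%997=914 [pair 1] h(16,16)=(16*31+16)%997=512 [pair 2] -> [386, 914, 512]
  Sibling for proof at L0: 25
L2: h(386,914)=(386*31+914)%997=916 [pair 0] h(512,512)=(512*31+512)%997=432 [pair 1] -> [916, 432]
  Sibling for proof at L1: 386
L3: h(916,432)=(916*31+432)%997=912 [pair 0] -> [912]
  Sibling for proof at L2: 432
Root: 912
Proof path (sibling hashes from leaf to root): [25, 386, 432]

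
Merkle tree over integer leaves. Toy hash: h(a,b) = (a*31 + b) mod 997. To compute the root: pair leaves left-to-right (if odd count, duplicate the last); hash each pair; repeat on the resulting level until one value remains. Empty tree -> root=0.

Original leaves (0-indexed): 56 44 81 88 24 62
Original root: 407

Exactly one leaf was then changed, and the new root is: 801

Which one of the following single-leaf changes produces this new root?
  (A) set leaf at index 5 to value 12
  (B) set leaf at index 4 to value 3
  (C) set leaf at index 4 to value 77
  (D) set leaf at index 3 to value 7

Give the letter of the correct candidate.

Answer: A

Derivation:
Original leaves: [56, 44, 81, 88, 24, 62]
Target new root: 801
Try each candidate change and compute the resulting root:
Candidate A: set leaf[5] = 12 -> leaves = [56, 44, 81, 88, 24, 12]
  L0: [56, 44, 81, 88, 24, 12]
  L1: h(56,44)=(56*31+44)%997=783 h(81,88)=(81*31+88)%997=605 h(24,12)=(24*31+12)%997=756 -> [783, 605, 756]
  L2: h(783,605)=(783*31+605)%997=950 h(756,756)=(756*31+756)%997=264 -> [950, 264]
  L3: h(950,264)=(950*31+264)%997=801 -> [801]
  root = 801 == target 801  ** MATCH **
Candidate B: set leaf[4] = 3 -> leaves = [56, 44, 81, 88, 3, 62]
  L0: [56, 44, 81, 88, 3, 62]
  L1: h(56,44)=(56*31+44)%997=783 h(81,88)=(81*31+88)%997=605 h(3,62)=(3*31+62)%997=155 -> [783, 605, 155]
  L2: h(783,605)=(783*31+605)%997=950 h(155,155)=(155*31+155)%997=972 -> [950, 972]
  L3: h(950,972)=(950*31+972)%997=512 -> [512]
  root = 512 != target 801
Candidate C: set leaf[4] = 77 -> leaves = [56, 44, 81, 88, 77, 62]
  L0: [56, 44, 81, 88, 77, 62]
  L1: h(56,44)=(56*31+44)%997=783 h(81,88)=(81*31+88)%997=605 h(77,62)=(77*31+62)%997=455 -> [783, 605, 455]
  L2: h(783,605)=(783*31+605)%997=950 h(455,455)=(455*31+455)%997=602 -> [950, 602]
  L3: h(950,602)=(950*31+602)%997=142 -> [142]
  root = 142 != target 801
Candidate D: set leaf[3] = 7 -> leaves = [56, 44, 81, 7, 24, 62]
  L0: [56, 44, 81, 7, 24, 62]
  L1: h(56,44)=(56*31+44)%997=783 h(81,7)=(81*31+7)%997=524 h(24,62)=(24*31+62)%997=806 -> [783, 524, 806]
  L2: h(783,524)=(783*31+524)%997=869 h(806,806)=(806*31+806)%997=867 -> [869, 867]
  L3: h(869,867)=(869*31+867)%997=887 -> [887]
  root = 887 != target 801
Candidate A produces the target root.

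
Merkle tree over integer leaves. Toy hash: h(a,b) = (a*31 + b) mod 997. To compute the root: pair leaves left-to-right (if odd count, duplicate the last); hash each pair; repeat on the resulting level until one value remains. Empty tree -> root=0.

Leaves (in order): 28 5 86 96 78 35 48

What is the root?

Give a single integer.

Answer: 169

Derivation:
L0: [28, 5, 86, 96, 78, 35, 48]
L1: h(28,5)=(28*31+5)%997=873 h(86,96)=(86*31+96)%997=768 h(78,35)=(78*31+35)%997=459 h(48,48)=(48*31+48)%997=539 -> [873, 768, 459, 539]
L2: h(873,768)=(873*31+768)%997=912 h(459,539)=(459*31+539)%997=810 -> [912, 810]
L3: h(912,810)=(912*31+810)%997=169 -> [169]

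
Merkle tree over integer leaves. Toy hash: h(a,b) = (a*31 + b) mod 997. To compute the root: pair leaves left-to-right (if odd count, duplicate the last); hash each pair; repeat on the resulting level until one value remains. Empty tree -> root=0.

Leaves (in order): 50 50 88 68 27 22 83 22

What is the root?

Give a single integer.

L0: [50, 50, 88, 68, 27, 22, 83, 22]
L1: h(50,50)=(50*31+50)%997=603 h(88,68)=(88*31+68)%997=802 h(27,22)=(27*31+22)%997=859 h(83,22)=(83*31+22)%997=601 -> [603, 802, 859, 601]
L2: h(603,802)=(603*31+802)%997=552 h(859,601)=(859*31+601)%997=311 -> [552, 311]
L3: h(552,311)=(552*31+311)%997=474 -> [474]

Answer: 474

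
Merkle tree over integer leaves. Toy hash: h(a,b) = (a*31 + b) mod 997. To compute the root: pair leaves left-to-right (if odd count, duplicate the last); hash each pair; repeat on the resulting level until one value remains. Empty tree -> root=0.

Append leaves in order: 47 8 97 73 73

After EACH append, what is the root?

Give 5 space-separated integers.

After append 47 (leaves=[47]):
  L0: [47]
  root=47
After append 8 (leaves=[47, 8]):
  L0: [47, 8]
  L1: h(47,8)=(47*31+8)%997=468 -> [468]
  root=468
After append 97 (leaves=[47, 8, 97]):
  L0: [47, 8, 97]
  L1: h(47,8)=(47*31+8)%997=468 h(97,97)=(97*31+97)%997=113 -> [468, 113]
  L2: h(468,113)=(468*31+113)%997=663 -> [663]
  root=663
After append 73 (leaves=[47, 8, 97, 73]):
  L0: [47, 8, 97, 73]
  L1: h(47,8)=(47*31+8)%997=468 h(97,73)=(97*31+73)%997=89 -> [468, 89]
  L2: h(468,89)=(468*31+89)%997=639 -> [639]
  root=639
After append 73 (leaves=[47, 8, 97, 73, 73]):
  L0: [47, 8, 97, 73, 73]
  L1: h(47,8)=(47*31+8)%997=468 h(97,73)=(97*31+73)%997=89 h(73,73)=(73*31+73)%997=342 -> [468, 89, 342]
  L2: h(468,89)=(468*31+89)%997=639 h(342,342)=(342*31+342)%997=974 -> [639, 974]
  L3: h(639,974)=(639*31+974)%997=843 -> [843]
  root=843

Answer: 47 468 663 639 843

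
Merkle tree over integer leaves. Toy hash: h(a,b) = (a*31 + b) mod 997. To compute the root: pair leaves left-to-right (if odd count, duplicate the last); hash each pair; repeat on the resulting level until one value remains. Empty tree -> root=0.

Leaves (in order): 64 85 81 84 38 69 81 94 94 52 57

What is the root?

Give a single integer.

L0: [64, 85, 81, 84, 38, 69, 81, 94, 94, 52, 57]
L1: h(64,85)=(64*31+85)%997=75 h(81,84)=(81*31+84)%997=601 h(38,69)=(38*31+69)%997=250 h(81,94)=(81*31+94)%997=611 h(94,52)=(94*31+52)%997=972 h(57,57)=(57*31+57)%997=827 -> [75, 601, 250, 611, 972, 827]
L2: h(75,601)=(75*31+601)%997=932 h(250,611)=(250*31+611)%997=385 h(972,827)=(972*31+827)%997=52 -> [932, 385, 52]
L3: h(932,385)=(932*31+385)%997=364 h(52,52)=(52*31+52)%997=667 -> [364, 667]
L4: h(364,667)=(364*31+667)%997=984 -> [984]

Answer: 984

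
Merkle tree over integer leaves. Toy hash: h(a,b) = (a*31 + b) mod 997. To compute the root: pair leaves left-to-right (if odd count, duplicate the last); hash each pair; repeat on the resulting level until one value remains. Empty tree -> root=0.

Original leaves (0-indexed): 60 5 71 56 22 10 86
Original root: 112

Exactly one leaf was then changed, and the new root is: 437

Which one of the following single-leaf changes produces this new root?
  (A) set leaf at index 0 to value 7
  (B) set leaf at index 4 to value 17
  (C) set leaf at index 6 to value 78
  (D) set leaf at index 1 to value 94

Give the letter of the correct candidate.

Original leaves: [60, 5, 71, 56, 22, 10, 86]
Target new root: 437
Try each candidate change and compute the resulting root:
Candidate A: set leaf[0] = 7 -> leaves = [7, 5, 71, 56, 22, 10, 86]
  L0: [7, 5, 71, 56, 22, 10, 86]
  L1: h(7,5)=(7*31+5)%997=222 h(71,56)=(71*31+56)%997=263 h(22,10)=(22*31+10)%997=692 h(86,86)=(86*31+86)%997=758 -> [222, 263, 692, 758]
  L2: h(222,263)=(222*31+263)%997=166 h(692,758)=(692*31+758)%997=276 -> [166, 276]
  L3: h(166,276)=(166*31+276)%997=437 -> [437]
  root = 437 == target 437  ** MATCH **
Candidate B: set leaf[4] = 17 -> leaves = [60, 5, 71, 56, 17, 10, 86]
  L0: [60, 5, 71, 56, 17, 10, 86]
  L1: h(60,5)=(60*31+5)%997=868 h(71,56)=(71*31+56)%997=263 h(17,10)=(17*31+10)%997=537 h(86,86)=(86*31+86)%997=758 -> [868, 263, 537, 758]
  L2: h(868,263)=(868*31+263)%997=252 h(537,758)=(537*31+758)%997=456 -> [252, 456]
  L3: h(252,456)=(252*31+456)%997=292 -> [292]
  root = 292 != target 437
Candidate C: set leaf[6] = 78 -> leaves = [60, 5, 71, 56, 22, 10, 78]
  L0: [60, 5, 71, 56, 22, 10, 78]
  L1: h(60,5)=(60*31+5)%997=868 h(71,56)=(71*31+56)%997=263 h(22,10)=(22*31+10)%997=692 h(78,78)=(78*31+78)%997=502 -> [868, 263, 692, 502]
  L2: h(868,263)=(868*31+263)%997=252 h(692,502)=(692*31+502)%997=20 -> [252, 20]
  L3: h(252,20)=(252*31+20)%997=853 -> [853]
  root = 853 != target 437
Candidate D: set leaf[1] = 94 -> leaves = [60, 94, 71, 56, 22, 10, 86]
  L0: [60, 94, 71, 56, 22, 10, 86]
  L1: h(60,94)=(60*31+94)%997=957 h(71,56)=(71*31+56)%997=263 h(22,10)=(22*31+10)%997=692 h(86,86)=(86*31+86)%997=758 -> [957, 263, 692, 758]
  L2: h(957,263)=(957*31+263)%997=20 h(692,758)=(692*31+758)%997=276 -> [20, 276]
  L3: h(20,276)=(20*31+276)%997=896 -> [896]
  root = 896 != target 437
Candidate A produces the target root.

Answer: A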